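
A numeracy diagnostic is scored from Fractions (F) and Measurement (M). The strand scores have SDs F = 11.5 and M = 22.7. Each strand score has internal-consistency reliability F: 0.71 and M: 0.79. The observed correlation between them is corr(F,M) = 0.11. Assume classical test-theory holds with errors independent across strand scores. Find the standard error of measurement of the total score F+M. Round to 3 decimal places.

Var(total) = 647.54 + 57.431 = 704.971.
True-score variance = 500.977 + 57.431 = 558.408, so reliability = 0.7921.
Error variance = 704.971 − 558.408 = 146.563; SEM = √146.563 = 12.106.

12.106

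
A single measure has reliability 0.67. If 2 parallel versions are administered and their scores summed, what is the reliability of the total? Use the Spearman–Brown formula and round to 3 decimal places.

ρ_k = kρ / (1 + (k−1)ρ) = 2·0.67 / (1 + 1·0.67) = 1.340 / 1.670 = 0.802.

0.802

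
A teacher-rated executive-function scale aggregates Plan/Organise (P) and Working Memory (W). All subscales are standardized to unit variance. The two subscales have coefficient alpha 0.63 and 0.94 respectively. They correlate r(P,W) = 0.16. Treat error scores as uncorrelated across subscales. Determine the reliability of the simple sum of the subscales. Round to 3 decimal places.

0.815

Var(P+W) = 2 + 2·[0.16] = 2 + 0.32 = 2.32.
Under uncorrelated errors the observed covariances equal the true-score covariances, so only the own-variance terms attenuate.
True-score variance = [0.63 + 0.94] + 0.32 = 1.57 + 0.32 = 1.89.
Reliability = 1.89 / 2.32 = 0.815.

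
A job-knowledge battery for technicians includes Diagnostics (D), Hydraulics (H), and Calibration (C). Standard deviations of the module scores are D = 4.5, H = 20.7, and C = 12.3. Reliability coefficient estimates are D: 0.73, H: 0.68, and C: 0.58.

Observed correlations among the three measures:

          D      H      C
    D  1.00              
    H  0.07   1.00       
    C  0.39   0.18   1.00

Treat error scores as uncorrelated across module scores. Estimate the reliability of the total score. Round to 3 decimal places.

0.724

Var(D+H+C) = 4.5² + 20.7² + 12.3² + 2·[4.5·20.7·0.07 + 4.5·12.3·0.39 + 20.7·12.3·0.18] = 600.03 + 147.874 = 747.904.
Under uncorrelated errors the observed covariances equal the true-score covariances, so only the own-variance terms attenuate.
True-score variance = [4.5²·0.73 + 20.7²·0.68 + 12.3²·0.58] + 147.874 = 393.904 + 147.874 = 541.778.
Reliability = 541.778 / 747.904 = 0.724.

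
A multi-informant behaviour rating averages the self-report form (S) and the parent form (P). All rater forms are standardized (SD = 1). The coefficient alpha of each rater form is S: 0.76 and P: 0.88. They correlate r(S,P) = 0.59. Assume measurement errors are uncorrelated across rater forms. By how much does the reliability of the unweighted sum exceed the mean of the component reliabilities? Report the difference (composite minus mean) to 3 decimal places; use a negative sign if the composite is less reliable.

0.067

Var(sum) = 2 + 1.18 = 3.18; true-score variance = 1.64 + 1.18 = 2.82; composite reliability = 0.8868.
Mean component reliability = 0.8200.
Difference = 0.8868 − 0.8200 = 0.067.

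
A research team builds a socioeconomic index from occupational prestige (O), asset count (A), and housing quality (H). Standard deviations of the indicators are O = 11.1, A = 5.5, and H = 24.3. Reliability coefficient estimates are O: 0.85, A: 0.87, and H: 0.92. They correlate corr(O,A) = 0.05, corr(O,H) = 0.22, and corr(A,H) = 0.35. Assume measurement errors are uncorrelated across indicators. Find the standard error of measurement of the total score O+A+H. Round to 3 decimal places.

Var(total) = 743.95 + 218.341 = 962.291.
True-score variance = 674.297 + 218.341 = 892.638, so reliability = 0.9276.
Error variance = 962.291 − 892.638 = 69.6532; SEM = √69.6532 = 8.346.

8.346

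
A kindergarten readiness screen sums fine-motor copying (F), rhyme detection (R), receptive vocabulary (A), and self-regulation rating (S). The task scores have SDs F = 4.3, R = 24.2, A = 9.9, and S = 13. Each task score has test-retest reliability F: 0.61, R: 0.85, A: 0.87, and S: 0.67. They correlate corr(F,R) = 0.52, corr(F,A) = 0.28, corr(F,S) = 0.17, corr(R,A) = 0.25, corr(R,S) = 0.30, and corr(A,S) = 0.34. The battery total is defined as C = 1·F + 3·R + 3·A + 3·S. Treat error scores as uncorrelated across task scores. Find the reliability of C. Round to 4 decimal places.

0.8792

Var(C) = 4.3² + 3²·24.2² + 3²·9.9² + 3²·13² + 2·[3·4.3·24.2·0.52 + 3·4.3·9.9·0.28 + 3·4.3·13·0.17 + 9·24.2·9.9·0.25 + 9·24.2·13·0.30 + 9·9.9·13·0.34] = 7692.34 + 4017.8 = 11710.1.
With uncorrelated errors the cross-covariances are all true-score covariance, so they carry over unchanged; only the diagonal terms shrink to ρᵢσᵢ².
True-score variance = [4.3²·0.61 + 3²·24.2²·0.85 + 3²·9.9²·0.87 + 3²·13²·0.67] + 4017.8 = 6277.91 + 4017.8 = 10295.7.
Reliability = 10295.7 / 11710.1 = 0.8792.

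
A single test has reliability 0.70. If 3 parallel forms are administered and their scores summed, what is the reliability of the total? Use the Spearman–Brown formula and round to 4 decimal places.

0.8750

ρ_k = kρ / (1 + (k−1)ρ) = 3·0.70 / (1 + 2·0.70) = 2.100 / 2.400 = 0.8750.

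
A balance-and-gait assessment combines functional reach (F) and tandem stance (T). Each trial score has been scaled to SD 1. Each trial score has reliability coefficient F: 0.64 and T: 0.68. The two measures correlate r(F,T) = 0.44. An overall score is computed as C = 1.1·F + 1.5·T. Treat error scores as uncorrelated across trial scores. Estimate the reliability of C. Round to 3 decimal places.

0.765

Var(C) = 1.1² + 1.5² + 2·[1.65·0.44] = 3.46 + 1.452 = 4.912.
Under uncorrelated errors the observed covariances equal the true-score covariances, so only the own-variance terms attenuate.
True-score variance = [1.1²·0.64 + 1.5²·0.68] + 1.452 = 2.3044 + 1.452 = 3.7564.
Reliability = 3.7564 / 4.912 = 0.765.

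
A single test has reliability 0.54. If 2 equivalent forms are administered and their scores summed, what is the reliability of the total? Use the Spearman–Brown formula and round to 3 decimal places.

ρ_k = kρ / (1 + (k−1)ρ) = 2·0.54 / (1 + 1·0.54) = 1.080 / 1.540 = 0.701.

0.701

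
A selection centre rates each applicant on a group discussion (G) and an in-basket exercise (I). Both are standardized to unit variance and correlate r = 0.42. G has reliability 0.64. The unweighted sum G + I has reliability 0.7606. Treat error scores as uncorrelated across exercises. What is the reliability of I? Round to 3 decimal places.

Var(G+I) = 2 + 2·0.42 = 2.840.
True-score variance = ρ_G + ρ_I + 2·0.42, so 0.7606 = (0.64 + ρ_I + 0.84) / 2.840.
ρ_I = 0.7606·2.840 − 0.64 − 0.84 = 0.680.

0.680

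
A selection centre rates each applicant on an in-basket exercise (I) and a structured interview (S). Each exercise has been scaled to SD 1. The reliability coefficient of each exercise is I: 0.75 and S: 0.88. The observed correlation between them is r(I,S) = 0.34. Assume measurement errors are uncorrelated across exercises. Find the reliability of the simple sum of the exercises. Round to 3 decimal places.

Var(I+S) = 2 + 2·[0.34] = 2 + 0.68 = 2.68.
Under uncorrelated errors the observed covariances equal the true-score covariances, so only the own-variance terms attenuate.
True-score variance = [0.75 + 0.88] + 0.68 = 1.63 + 0.68 = 2.31.
Reliability = 2.31 / 2.68 = 0.862.

0.862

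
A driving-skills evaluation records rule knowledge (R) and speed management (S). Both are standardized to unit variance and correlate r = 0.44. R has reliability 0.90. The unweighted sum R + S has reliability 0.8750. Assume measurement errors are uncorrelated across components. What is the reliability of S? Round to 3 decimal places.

0.740

Var(R+S) = 2 + 2·0.44 = 2.880.
True-score variance = ρ_R + ρ_S + 2·0.44, so 0.8750 = (0.90 + ρ_S + 0.88) / 2.880.
ρ_S = 0.8750·2.880 − 0.90 − 0.88 = 0.740.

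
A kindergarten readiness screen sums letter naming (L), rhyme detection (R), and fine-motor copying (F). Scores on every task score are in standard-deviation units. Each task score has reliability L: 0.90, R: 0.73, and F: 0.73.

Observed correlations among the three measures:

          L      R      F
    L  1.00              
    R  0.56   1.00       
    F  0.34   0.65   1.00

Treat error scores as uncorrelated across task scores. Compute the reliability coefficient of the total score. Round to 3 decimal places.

0.895

Var(L+R+F) = 3 + 2·[0.56 + 0.34 + 0.65] = 3 + 3.1 = 6.1.
Because errors are independent across components, Cov(Tᵢ,Tⱼ) = Cov(Xᵢ,Xⱼ); the off-diagonal part of the true-score variance is the same as above.
True-score variance = [0.90 + 0.73 + 0.73] + 3.1 = 2.36 + 3.1 = 5.46.
Reliability = 5.46 / 6.1 = 0.895.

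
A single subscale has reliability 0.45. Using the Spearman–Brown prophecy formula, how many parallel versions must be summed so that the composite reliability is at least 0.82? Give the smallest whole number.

6

k ≥ ρ*(1−ρ₁)/(ρ₁(1−ρ*)) = 0.82·0.55 / (0.45·0.18) = 5.568.
Smallest integer k = 6.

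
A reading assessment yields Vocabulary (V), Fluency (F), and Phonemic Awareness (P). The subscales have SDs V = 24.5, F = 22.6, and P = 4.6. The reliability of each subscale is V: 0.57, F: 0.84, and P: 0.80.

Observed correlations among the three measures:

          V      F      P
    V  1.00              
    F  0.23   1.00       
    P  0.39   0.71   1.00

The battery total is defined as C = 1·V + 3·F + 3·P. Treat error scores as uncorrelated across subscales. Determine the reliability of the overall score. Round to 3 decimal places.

0.867

Var(C) = 24.5² + 3²·22.6² + 3²·4.6² + 2·[3·24.5·22.6·0.23 + 3·24.5·4.6·0.39 + 9·22.6·4.6·0.71] = 5387.53 + 2356.43 = 7743.96.
Under uncorrelated errors the observed covariances equal the true-score covariances, so only the own-variance terms attenuate.
True-score variance = [24.5²·0.57 + 3²·22.6²·0.84 + 3²·4.6²·0.80] + 2356.43 = 4355.84 + 2356.43 = 6712.27.
Reliability = 6712.27 / 7743.96 = 0.867.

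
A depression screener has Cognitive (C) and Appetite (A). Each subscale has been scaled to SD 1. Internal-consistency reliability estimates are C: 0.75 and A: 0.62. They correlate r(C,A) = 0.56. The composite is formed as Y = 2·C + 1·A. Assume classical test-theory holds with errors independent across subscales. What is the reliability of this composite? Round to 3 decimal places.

Var(Y) = 2² + 1 + 2·[2·0.56] = 5 + 2.24 = 7.24.
With uncorrelated errors the cross-covariances are all true-score covariance, so they carry over unchanged; only the diagonal terms shrink to ρᵢσᵢ².
True-score variance = [2²·0.75 + 0.62] + 2.24 = 3.62 + 2.24 = 5.86.
Reliability = 5.86 / 7.24 = 0.809.

0.809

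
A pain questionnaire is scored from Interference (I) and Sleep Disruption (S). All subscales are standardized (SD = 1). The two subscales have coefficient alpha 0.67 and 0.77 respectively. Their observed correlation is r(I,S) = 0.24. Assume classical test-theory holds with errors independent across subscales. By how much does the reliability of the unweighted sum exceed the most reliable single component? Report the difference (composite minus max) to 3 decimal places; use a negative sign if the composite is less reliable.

Var(sum) = 2 + 0.48 = 2.48; true-score variance = 1.44 + 0.48 = 1.92; composite reliability = 0.7742.
Max component reliability = 0.7700.
Difference = 0.7742 − 0.7700 = 0.004.

0.004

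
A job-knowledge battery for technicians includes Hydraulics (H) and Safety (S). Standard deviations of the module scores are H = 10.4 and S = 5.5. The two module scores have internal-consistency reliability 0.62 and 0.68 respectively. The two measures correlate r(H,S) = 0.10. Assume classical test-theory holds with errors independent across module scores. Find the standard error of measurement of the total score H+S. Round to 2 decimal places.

Var(total) = 138.41 + 11.44 = 149.85.
True-score variance = 87.6292 + 11.44 = 99.0692, so reliability = 0.6611.
Error variance = 149.85 − 99.0692 = 50.7808; SEM = √50.7808 = 7.13.

7.13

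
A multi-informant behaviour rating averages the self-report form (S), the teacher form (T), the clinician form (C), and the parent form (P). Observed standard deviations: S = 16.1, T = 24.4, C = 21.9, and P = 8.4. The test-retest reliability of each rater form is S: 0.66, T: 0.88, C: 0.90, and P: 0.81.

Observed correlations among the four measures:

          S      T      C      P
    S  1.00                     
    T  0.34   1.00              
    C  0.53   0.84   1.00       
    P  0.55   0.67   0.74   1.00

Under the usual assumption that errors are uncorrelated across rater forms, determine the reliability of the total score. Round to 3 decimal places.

0.939

Var(S+T+C+P) = 16.1² + 24.4² + 21.9² + 8.4² + 2·[16.1·24.4·0.34 + 16.1·21.9·0.53 + 16.1·8.4·0.55 + 24.4·21.9·0.84 + 24.4·8.4·0.67 + 21.9·8.4·0.74] = 1404.74 + 2234.27 = 3639.01.
With uncorrelated errors the cross-covariances are all true-score covariance, so they carry over unchanged; only the diagonal terms shrink to ρᵢσᵢ².
True-score variance = [16.1²·0.66 + 24.4²·0.88 + 21.9²·0.90 + 8.4²·0.81] + 2234.27 = 1183.8 + 2234.27 = 3418.07.
Reliability = 3418.07 / 3639.01 = 0.939.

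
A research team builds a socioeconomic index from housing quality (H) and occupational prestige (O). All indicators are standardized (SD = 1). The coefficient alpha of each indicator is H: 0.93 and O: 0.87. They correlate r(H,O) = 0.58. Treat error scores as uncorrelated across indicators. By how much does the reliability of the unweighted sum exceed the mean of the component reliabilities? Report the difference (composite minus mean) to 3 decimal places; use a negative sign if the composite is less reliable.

Var(sum) = 2 + 1.16 = 3.16; true-score variance = 1.8 + 1.16 = 2.96; composite reliability = 0.9367.
Mean component reliability = 0.9000.
Difference = 0.9367 − 0.9000 = 0.037.

0.037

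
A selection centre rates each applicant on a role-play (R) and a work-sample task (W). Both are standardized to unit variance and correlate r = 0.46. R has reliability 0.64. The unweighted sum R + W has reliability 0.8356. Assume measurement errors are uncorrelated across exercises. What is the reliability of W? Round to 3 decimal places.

0.880

Var(R+W) = 2 + 2·0.46 = 2.920.
True-score variance = ρ_R + ρ_W + 2·0.46, so 0.8356 = (0.64 + ρ_W + 0.92) / 2.920.
ρ_W = 0.8356·2.920 − 0.64 − 0.92 = 0.880.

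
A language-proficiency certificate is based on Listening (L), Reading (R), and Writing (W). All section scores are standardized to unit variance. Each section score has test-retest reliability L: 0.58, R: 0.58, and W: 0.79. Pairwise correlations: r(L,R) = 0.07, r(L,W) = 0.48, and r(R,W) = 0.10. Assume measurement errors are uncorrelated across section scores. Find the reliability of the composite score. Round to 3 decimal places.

Var(L+R+W) = 3 + 2·[0.07 + 0.48 + 0.10] = 3 + 1.3 = 4.3.
Because errors are independent across components, Cov(Tᵢ,Tⱼ) = Cov(Xᵢ,Xⱼ); the off-diagonal part of the true-score variance is the same as above.
True-score variance = [0.58 + 0.58 + 0.79] + 1.3 = 1.95 + 1.3 = 3.25.
Reliability = 3.25 / 4.3 = 0.756.

0.756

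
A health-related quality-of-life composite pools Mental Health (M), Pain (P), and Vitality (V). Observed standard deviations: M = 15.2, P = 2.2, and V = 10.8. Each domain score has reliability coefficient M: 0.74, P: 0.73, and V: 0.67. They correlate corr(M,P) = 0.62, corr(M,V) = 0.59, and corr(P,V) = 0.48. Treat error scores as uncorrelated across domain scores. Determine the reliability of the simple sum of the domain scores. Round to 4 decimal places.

0.8364

Var(M+P+V) = 15.2² + 2.2² + 10.8² + 2·[15.2·2.2·0.62 + 15.2·10.8·0.59 + 2.2·10.8·0.48] = 352.52 + 257.984 = 610.504.
Because errors are independent across components, Cov(Tᵢ,Tⱼ) = Cov(Xᵢ,Xⱼ); the off-diagonal part of the true-score variance is the same as above.
True-score variance = [15.2²·0.74 + 2.2²·0.73 + 10.8²·0.67] + 257.984 = 252.652 + 257.984 = 510.636.
Reliability = 510.636 / 610.504 = 0.8364.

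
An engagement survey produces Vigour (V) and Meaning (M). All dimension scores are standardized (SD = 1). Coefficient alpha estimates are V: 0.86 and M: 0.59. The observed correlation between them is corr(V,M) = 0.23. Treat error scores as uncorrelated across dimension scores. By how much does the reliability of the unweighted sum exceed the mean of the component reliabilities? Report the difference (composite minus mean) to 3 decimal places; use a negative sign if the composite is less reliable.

Var(sum) = 2 + 0.46 = 2.46; true-score variance = 1.45 + 0.46 = 1.91; composite reliability = 0.7764.
Mean component reliability = 0.7250.
Difference = 0.7764 − 0.7250 = 0.051.

0.051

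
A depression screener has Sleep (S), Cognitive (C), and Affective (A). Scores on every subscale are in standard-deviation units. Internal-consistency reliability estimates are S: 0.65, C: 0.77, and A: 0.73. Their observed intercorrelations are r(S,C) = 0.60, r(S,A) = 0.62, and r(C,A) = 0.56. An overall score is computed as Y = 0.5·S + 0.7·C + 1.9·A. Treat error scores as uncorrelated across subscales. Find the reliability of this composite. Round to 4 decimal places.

0.8420

Var(Y) = 0.5² + 0.7² + 1.9² + 2·[0.35·0.60 + 0.95·0.62 + 1.33·0.56] = 4.35 + 3.0876 = 7.4376.
Because errors are independent across components, Cov(Tᵢ,Tⱼ) = Cov(Xᵢ,Xⱼ); the off-diagonal part of the true-score variance is the same as above.
True-score variance = [0.5²·0.65 + 0.7²·0.77 + 1.9²·0.73] + 3.0876 = 3.1751 + 3.0876 = 6.2627.
Reliability = 6.2627 / 7.4376 = 0.8420.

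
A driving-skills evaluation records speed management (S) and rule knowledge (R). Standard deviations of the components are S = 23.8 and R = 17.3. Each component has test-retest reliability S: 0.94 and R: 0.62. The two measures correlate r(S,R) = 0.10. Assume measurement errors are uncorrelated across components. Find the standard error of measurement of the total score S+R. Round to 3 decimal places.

12.154

Var(total) = 865.73 + 82.348 = 948.078.
True-score variance = 718.013 + 82.348 = 800.361, so reliability = 0.8442.
Error variance = 948.078 − 800.361 = 147.717; SEM = √147.717 = 12.154.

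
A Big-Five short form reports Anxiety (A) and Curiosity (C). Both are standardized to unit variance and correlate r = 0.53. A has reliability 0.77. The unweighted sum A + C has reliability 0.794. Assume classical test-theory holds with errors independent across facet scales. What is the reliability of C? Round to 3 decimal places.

Var(A+C) = 2 + 2·0.53 = 3.060.
True-score variance = ρ_A + ρ_C + 2·0.53, so 0.794 = (0.77 + ρ_C + 1.06) / 3.060.
ρ_C = 0.794·3.060 − 0.77 − 1.06 = 0.600.

0.600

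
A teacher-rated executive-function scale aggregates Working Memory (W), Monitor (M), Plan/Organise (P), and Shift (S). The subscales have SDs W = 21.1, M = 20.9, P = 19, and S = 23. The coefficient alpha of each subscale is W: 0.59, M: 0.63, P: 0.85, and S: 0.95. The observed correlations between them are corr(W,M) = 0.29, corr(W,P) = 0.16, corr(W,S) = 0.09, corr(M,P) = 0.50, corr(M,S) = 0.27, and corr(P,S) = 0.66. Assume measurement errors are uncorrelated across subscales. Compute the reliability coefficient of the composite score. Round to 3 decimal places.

0.878

Var(W+M+P+S) = 21.1² + 20.9² + 19² + 23² + 2·[21.1·20.9·0.29 + 21.1·19·0.16 + 21.1·23·0.09 + 20.9·19·0.50 + 20.9·23·0.27 + 19·23·0.66] = 1772.02 + 1704.93 = 3476.95.
With uncorrelated errors the cross-covariances are all true-score covariance, so they carry over unchanged; only the diagonal terms shrink to ρᵢσᵢ².
True-score variance = [21.1²·0.59 + 20.9²·0.63 + 19²·0.85 + 23²·0.95] + 1704.93 = 1347.26 + 1704.93 = 3052.2.
Reliability = 3052.2 / 3476.95 = 0.878.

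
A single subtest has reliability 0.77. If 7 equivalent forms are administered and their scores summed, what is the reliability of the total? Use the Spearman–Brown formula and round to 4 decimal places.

ρ_k = kρ / (1 + (k−1)ρ) = 7·0.77 / (1 + 6·0.77) = 5.390 / 5.620 = 0.9591.

0.9591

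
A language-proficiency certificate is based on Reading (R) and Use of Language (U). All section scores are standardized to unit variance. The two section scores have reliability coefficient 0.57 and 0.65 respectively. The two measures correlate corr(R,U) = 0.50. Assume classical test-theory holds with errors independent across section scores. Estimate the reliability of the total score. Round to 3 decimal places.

0.740

Var(R+U) = 2 + 2·[0.50] = 2 + 1 = 3.
With uncorrelated errors the cross-covariances are all true-score covariance, so they carry over unchanged; only the diagonal terms shrink to ρᵢσᵢ².
True-score variance = [0.57 + 0.65] + 1 = 1.22 + 1 = 2.22.
Reliability = 2.22 / 3 = 0.740.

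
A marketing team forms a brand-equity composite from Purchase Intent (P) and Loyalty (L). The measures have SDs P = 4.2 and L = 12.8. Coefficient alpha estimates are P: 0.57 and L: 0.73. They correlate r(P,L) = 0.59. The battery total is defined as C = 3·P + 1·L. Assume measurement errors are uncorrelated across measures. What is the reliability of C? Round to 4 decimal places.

0.7807

Var(C) = 3²·4.2² + 12.8² + 2·[3·4.2·12.8·0.59] = 322.6 + 190.31 = 512.91.
Under uncorrelated errors the observed covariances equal the true-score covariances, so only the own-variance terms attenuate.
True-score variance = [3²·4.2²·0.57 + 12.8²·0.73] + 190.31 = 210.096 + 190.31 = 400.407.
Reliability = 400.407 / 512.91 = 0.7807.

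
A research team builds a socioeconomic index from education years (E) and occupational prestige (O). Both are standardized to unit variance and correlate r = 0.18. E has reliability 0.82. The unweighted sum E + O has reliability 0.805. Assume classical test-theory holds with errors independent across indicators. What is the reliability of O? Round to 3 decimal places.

Var(E+O) = 2 + 2·0.18 = 2.360.
True-score variance = ρ_E + ρ_O + 2·0.18, so 0.805 = (0.82 + ρ_O + 0.36) / 2.360.
ρ_O = 0.805·2.360 − 0.82 − 0.36 = 0.720.

0.720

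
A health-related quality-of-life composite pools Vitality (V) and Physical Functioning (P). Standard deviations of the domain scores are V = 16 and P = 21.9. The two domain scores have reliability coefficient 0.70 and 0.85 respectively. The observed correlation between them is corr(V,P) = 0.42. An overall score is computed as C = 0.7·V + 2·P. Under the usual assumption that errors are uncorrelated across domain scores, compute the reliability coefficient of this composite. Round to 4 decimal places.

0.8675

Var(C) = 0.7²·16² + 2²·21.9² + 2·[1.4·16·21.9·0.42] = 2043.88 + 412.07 = 2455.95.
With uncorrelated errors the cross-covariances are all true-score covariance, so they carry over unchanged; only the diagonal terms shrink to ρᵢσᵢ².
True-score variance = [0.7²·16²·0.70 + 2²·21.9²·0.85] + 412.07 = 1718.48 + 412.07 = 2130.55.
Reliability = 2130.55 / 2455.95 = 0.8675.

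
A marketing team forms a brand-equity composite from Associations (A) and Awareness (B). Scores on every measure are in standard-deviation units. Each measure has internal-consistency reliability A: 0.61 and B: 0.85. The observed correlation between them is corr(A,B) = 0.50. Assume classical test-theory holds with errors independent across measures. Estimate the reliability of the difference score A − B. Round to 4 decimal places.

0.4600

Var(A−B) = 1 + 1 − 2·0.50 = 2 − 1 = 1.
Because errors are independent across components, Cov(Tᵢ,Tⱼ) = Cov(Xᵢ,Xⱼ); the off-diagonal part of the true-score variance is the same as above.
True-score variance = [0.61 + 0.85] − 1 = 1.46 − 1 = 0.46.
Reliability = 0.46 / 1 = 0.4600.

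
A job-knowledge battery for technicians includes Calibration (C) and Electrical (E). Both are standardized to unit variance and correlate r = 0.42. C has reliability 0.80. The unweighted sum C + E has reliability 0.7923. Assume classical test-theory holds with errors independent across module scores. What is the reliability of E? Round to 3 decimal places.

Var(C+E) = 2 + 2·0.42 = 2.840.
True-score variance = ρ_C + ρ_E + 2·0.42, so 0.7923 = (0.80 + ρ_E + 0.84) / 2.840.
ρ_E = 0.7923·2.840 − 0.80 − 0.84 = 0.610.

0.610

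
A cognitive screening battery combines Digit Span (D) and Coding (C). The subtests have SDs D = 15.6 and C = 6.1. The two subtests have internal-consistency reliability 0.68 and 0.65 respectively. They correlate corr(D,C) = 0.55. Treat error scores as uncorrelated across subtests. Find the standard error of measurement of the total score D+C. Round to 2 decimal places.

Var(total) = 280.57 + 104.676 = 385.246.
True-score variance = 189.671 + 104.676 = 294.347, so reliability = 0.7641.
Error variance = 385.246 − 294.347 = 90.8987; SEM = √90.8987 = 9.53.

9.53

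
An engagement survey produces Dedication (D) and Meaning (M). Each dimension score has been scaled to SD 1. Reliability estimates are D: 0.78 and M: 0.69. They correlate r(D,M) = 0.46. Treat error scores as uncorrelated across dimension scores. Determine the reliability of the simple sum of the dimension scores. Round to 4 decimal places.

Var(D+M) = 2 + 2·[0.46] = 2 + 0.92 = 2.92.
With uncorrelated errors the cross-covariances are all true-score covariance, so they carry over unchanged; only the diagonal terms shrink to ρᵢσᵢ².
True-score variance = [0.78 + 0.69] + 0.92 = 1.47 + 0.92 = 2.39.
Reliability = 2.39 / 2.92 = 0.8185.

0.8185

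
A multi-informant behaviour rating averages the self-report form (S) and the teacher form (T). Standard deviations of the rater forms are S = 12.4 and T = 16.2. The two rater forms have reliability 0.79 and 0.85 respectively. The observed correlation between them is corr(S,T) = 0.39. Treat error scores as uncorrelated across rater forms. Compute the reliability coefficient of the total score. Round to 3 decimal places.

0.875

Var(S+T) = 12.4² + 16.2² + 2·[12.4·16.2·0.39] = 416.2 + 156.686 = 572.886.
With uncorrelated errors the cross-covariances are all true-score covariance, so they carry over unchanged; only the diagonal terms shrink to ρᵢσᵢ².
True-score variance = [12.4²·0.79 + 16.2²·0.85] + 156.686 = 344.544 + 156.686 = 501.231.
Reliability = 501.231 / 572.886 = 0.875.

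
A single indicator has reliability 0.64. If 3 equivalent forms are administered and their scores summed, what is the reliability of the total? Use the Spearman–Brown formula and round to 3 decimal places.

ρ_k = kρ / (1 + (k−1)ρ) = 3·0.64 / (1 + 2·0.64) = 1.920 / 2.280 = 0.842.

0.842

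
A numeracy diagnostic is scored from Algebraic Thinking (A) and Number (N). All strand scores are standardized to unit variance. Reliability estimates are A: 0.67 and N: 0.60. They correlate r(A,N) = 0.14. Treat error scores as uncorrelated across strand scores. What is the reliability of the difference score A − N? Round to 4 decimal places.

Var(A−N) = 1 + 1 − 2·0.14 = 2 − 0.28 = 1.72.
Because errors are independent across components, Cov(Tᵢ,Tⱼ) = Cov(Xᵢ,Xⱼ); the off-diagonal part of the true-score variance is the same as above.
True-score variance = [0.67 + 0.60] − 0.28 = 1.27 − 0.28 = 0.99.
Reliability = 0.99 / 1.72 = 0.5756.

0.5756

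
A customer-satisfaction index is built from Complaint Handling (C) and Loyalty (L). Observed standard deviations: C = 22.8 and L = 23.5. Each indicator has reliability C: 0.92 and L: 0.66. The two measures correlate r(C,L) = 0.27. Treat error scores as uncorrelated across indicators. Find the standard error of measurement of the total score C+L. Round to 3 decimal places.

Var(total) = 1072.09 + 289.332 = 1361.42.
True-score variance = 842.738 + 289.332 = 1132.07, so reliability = 0.8315.
Error variance = 1361.42 − 1132.07 = 229.352; SEM = √229.352 = 15.144.

15.144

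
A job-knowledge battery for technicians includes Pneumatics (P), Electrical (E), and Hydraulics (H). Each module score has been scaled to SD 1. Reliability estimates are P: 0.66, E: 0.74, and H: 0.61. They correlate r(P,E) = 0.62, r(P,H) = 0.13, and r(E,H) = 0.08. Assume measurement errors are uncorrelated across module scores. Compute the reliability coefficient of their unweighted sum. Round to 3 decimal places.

Var(P+E+H) = 3 + 2·[0.62 + 0.13 + 0.08] = 3 + 1.66 = 4.66.
Because errors are independent across components, Cov(Tᵢ,Tⱼ) = Cov(Xᵢ,Xⱼ); the off-diagonal part of the true-score variance is the same as above.
True-score variance = [0.66 + 0.74 + 0.61] + 1.66 = 2.01 + 1.66 = 3.67.
Reliability = 3.67 / 4.66 = 0.788.

0.788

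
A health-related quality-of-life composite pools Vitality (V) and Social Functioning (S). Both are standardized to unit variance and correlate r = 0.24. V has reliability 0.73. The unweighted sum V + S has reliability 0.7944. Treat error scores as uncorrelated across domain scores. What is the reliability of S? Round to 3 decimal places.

Var(V+S) = 2 + 2·0.24 = 2.480.
True-score variance = ρ_V + ρ_S + 2·0.24, so 0.7944 = (0.73 + ρ_S + 0.48) / 2.480.
ρ_S = 0.7944·2.480 − 0.73 − 0.48 = 0.760.

0.760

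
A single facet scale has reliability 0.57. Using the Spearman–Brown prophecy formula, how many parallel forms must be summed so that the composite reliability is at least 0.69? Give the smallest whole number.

k ≥ ρ*(1−ρ₁)/(ρ₁(1−ρ*)) = 0.69·0.43 / (0.57·0.31) = 1.679.
Smallest integer k = 2.

2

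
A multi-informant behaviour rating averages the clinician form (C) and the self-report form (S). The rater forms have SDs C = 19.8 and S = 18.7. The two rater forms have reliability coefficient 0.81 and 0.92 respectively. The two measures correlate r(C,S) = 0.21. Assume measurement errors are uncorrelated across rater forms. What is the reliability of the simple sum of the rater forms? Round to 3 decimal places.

0.886

Var(C+S) = 19.8² + 18.7² + 2·[19.8·18.7·0.21] = 741.73 + 155.509 = 897.239.
With uncorrelated errors the cross-covariances are all true-score covariance, so they carry over unchanged; only the diagonal terms shrink to ρᵢσᵢ².
True-score variance = [19.8²·0.81 + 18.7²·0.92] + 155.509 = 639.267 + 155.509 = 794.776.
Reliability = 794.776 / 897.239 = 0.886.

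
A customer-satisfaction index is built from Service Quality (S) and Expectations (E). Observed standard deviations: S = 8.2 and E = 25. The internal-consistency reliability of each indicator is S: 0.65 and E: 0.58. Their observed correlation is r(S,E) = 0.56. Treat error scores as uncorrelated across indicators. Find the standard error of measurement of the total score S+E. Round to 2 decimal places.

16.91

Var(total) = 692.24 + 229.6 = 921.84.
True-score variance = 406.206 + 229.6 = 635.806, so reliability = 0.6897.
Error variance = 921.84 − 635.806 = 286.034; SEM = √286.034 = 16.91.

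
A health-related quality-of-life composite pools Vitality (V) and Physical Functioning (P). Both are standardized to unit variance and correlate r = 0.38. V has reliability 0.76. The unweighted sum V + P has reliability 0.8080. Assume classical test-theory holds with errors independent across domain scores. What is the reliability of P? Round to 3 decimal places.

Var(V+P) = 2 + 2·0.38 = 2.760.
True-score variance = ρ_V + ρ_P + 2·0.38, so 0.8080 = (0.76 + ρ_P + 0.76) / 2.760.
ρ_P = 0.8080·2.760 − 0.76 − 0.76 = 0.710.

0.710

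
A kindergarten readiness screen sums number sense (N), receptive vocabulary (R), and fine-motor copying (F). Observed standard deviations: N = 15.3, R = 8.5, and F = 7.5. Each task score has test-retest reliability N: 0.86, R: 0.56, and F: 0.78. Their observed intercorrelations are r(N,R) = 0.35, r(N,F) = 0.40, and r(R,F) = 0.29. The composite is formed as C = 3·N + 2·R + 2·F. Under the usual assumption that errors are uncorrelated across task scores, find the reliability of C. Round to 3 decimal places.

0.878

Var(C) = 3²·15.3² + 2²·8.5² + 2²·7.5² + 2·[6·15.3·8.5·0.35 + 6·15.3·7.5·0.40 + 4·8.5·7.5·0.29] = 2620.81 + 1244.91 = 3865.72.
With uncorrelated errors the cross-covariances are all true-score covariance, so they carry over unchanged; only the diagonal terms shrink to ρᵢσᵢ².
True-score variance = [3²·15.3²·0.86 + 2²·8.5²·0.56 + 2²·7.5²·0.78] + 1244.91 = 2149.2 + 1244.91 = 3394.11.
Reliability = 3394.11 / 3865.72 = 0.878.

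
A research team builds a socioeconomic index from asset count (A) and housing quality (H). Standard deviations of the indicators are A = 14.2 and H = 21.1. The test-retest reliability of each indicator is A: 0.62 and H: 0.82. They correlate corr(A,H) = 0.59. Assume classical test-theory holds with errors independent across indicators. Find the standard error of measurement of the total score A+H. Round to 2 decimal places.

12.52

Var(total) = 646.85 + 353.552 = 1000.4.
True-score variance = 490.089 + 353.552 = 843.641, so reliability = 0.8433.
Error variance = 1000.4 − 843.641 = 156.761; SEM = √156.761 = 12.52.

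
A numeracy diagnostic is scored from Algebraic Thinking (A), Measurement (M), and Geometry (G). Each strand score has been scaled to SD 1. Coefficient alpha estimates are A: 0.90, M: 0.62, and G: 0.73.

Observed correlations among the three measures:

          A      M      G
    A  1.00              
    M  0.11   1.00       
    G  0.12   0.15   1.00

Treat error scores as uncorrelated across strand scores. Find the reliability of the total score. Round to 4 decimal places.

Var(A+M+G) = 3 + 2·[0.11 + 0.12 + 0.15] = 3 + 0.76 = 3.76.
Because errors are independent across components, Cov(Tᵢ,Tⱼ) = Cov(Xᵢ,Xⱼ); the off-diagonal part of the true-score variance is the same as above.
True-score variance = [0.90 + 0.62 + 0.73] + 0.76 = 2.25 + 0.76 = 3.01.
Reliability = 3.01 / 3.76 = 0.8005.

0.8005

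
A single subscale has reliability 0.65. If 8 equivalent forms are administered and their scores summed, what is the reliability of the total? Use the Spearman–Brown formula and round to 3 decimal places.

ρ_k = kρ / (1 + (k−1)ρ) = 8·0.65 / (1 + 7·0.65) = 5.200 / 5.550 = 0.937.

0.937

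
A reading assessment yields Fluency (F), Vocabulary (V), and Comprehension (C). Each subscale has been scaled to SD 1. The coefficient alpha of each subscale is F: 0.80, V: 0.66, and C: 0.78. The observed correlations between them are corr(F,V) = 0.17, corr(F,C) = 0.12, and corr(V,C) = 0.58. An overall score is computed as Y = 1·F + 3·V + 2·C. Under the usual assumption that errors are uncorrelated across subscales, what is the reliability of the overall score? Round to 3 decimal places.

Var(Y) = 1 + 3² + 2² + 2·[3·0.17 + 2·0.12 + 6·0.58] = 14 + 8.46 = 22.46.
Under uncorrelated errors the observed covariances equal the true-score covariances, so only the own-variance terms attenuate.
True-score variance = [0.80 + 3²·0.66 + 2²·0.78] + 8.46 = 9.86 + 8.46 = 18.32.
Reliability = 18.32 / 22.46 = 0.816.

0.816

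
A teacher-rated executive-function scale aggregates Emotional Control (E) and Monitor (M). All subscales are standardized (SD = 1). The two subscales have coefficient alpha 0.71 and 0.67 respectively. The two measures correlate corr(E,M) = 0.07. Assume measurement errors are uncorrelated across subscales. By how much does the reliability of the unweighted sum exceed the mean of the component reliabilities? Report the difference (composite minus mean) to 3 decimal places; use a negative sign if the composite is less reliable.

0.020

Var(sum) = 2 + 0.14 = 2.14; true-score variance = 1.38 + 0.14 = 1.52; composite reliability = 0.7103.
Mean component reliability = 0.6900.
Difference = 0.7103 − 0.6900 = 0.020.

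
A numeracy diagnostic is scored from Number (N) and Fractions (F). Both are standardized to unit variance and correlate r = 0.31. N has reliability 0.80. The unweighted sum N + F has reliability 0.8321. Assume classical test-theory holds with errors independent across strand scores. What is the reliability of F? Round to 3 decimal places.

0.760

Var(N+F) = 2 + 2·0.31 = 2.620.
True-score variance = ρ_N + ρ_F + 2·0.31, so 0.8321 = (0.80 + ρ_F + 0.62) / 2.620.
ρ_F = 0.8321·2.620 − 0.80 − 0.62 = 0.760.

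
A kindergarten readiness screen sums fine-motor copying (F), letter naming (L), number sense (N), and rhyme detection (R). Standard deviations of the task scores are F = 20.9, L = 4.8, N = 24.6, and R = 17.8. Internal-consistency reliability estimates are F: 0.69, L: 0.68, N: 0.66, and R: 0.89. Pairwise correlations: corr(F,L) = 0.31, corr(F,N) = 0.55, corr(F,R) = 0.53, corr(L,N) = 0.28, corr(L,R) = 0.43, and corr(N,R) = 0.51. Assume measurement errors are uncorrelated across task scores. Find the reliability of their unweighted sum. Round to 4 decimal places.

Var(F+L+N+R) = 20.9² + 4.8² + 24.6² + 17.8² + 2·[20.9·4.8·0.31 + 20.9·24.6·0.55 + 20.9·17.8·0.53 + 4.8·24.6·0.28 + 4.8·17.8·0.43 + 24.6·17.8·0.51] = 1381.85 + 1608.33 = 2990.18.
Under uncorrelated errors the observed covariances equal the true-score covariances, so only the own-variance terms attenuate.
True-score variance = [20.9²·0.69 + 4.8²·0.68 + 24.6²·0.66 + 17.8²·0.89] + 1608.33 = 998.459 + 1608.33 = 2606.79.
Reliability = 2606.79 / 2990.18 = 0.8718.

0.8718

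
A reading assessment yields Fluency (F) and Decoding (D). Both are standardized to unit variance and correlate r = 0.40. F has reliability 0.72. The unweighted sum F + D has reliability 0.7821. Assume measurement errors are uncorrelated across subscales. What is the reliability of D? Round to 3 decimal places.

Var(F+D) = 2 + 2·0.40 = 2.800.
True-score variance = ρ_F + ρ_D + 2·0.40, so 0.7821 = (0.72 + ρ_D + 0.80) / 2.800.
ρ_D = 0.7821·2.800 − 0.72 − 0.80 = 0.670.

0.670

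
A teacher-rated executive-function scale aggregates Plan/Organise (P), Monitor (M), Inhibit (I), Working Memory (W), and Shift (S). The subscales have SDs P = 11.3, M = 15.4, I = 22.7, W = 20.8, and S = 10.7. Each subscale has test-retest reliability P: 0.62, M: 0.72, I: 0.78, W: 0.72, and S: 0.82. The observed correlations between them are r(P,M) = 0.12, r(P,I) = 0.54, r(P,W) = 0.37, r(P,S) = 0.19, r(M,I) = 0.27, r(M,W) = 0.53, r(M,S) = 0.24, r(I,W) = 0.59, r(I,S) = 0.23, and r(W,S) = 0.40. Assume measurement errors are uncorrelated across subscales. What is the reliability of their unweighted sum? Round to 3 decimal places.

0.892

Var(P+M+I+W+S) = 11.3² + 15.4² + 22.7² + 20.8² + 10.7² + 2·[11.3·15.4·0.12 + 11.3·22.7·0.54 + 11.3·20.8·0.37 + 11.3·10.7·0.19 + 15.4·22.7·0.27 + 15.4·20.8·0.53 + 15.4·10.7·0.24 + 22.7·20.8·0.59 + 22.7·10.7·0.23 + 20.8·10.7·0.40] = 1427.27 + 1993 = 3420.27.
Because errors are independent across components, Cov(Tᵢ,Tⱼ) = Cov(Xᵢ,Xⱼ); the off-diagonal part of the true-score variance is the same as above.
True-score variance = [11.3²·0.62 + 15.4²·0.72 + 22.7²·0.78 + 20.8²·0.72 + 10.7²·0.82] + 1993 = 1057.23 + 1993 = 3050.24.
Reliability = 3050.24 / 3420.27 = 0.892.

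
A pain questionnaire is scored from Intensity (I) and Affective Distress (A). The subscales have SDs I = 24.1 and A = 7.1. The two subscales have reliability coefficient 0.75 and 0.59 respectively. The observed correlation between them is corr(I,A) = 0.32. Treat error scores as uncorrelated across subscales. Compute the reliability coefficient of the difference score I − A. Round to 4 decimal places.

0.6821

Var(I−A) = 24.1² + 7.1² − 2·24.1·7.1·0.32 = 631.22 − 109.51 = 521.71.
Under uncorrelated errors the observed covariances equal the true-score covariances, so only the own-variance terms attenuate.
True-score variance = [24.1²·0.75 + 7.1²·0.59] − 109.51 = 465.349 − 109.51 = 355.839.
Reliability = 355.839 / 521.71 = 0.6821.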